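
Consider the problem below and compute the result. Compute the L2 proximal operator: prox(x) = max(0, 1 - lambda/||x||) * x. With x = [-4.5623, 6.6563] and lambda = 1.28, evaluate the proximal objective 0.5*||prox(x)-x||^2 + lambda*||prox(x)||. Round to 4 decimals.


Step 1: Compute ||x||.
||x|| = 8.0698
Step 2: Compute scaling factor.
scale = max(0, 1 - 1.28/8.0698) = 0.8414
Step 3: prox(x) = [-3.8386, 5.6005]
||prox(x)|| = 6.7898
Step 4: Proximal objective.
0.5*||prox-x||^2 = 0.8192
lambda*||prox|| = 8.6909
Total = 9.5101


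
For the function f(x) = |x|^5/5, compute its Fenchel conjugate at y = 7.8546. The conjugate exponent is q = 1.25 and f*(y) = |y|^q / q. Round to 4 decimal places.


The conjugate exponent q satisfies 1/p + 1/q = 1.
p = 5, so q = 5/(5 - 1) = 1.25
|y|^q = 7.8546^1.25 = 13.1494
f*(7.8546) = 13.1494 / 1.25 = 10.5195


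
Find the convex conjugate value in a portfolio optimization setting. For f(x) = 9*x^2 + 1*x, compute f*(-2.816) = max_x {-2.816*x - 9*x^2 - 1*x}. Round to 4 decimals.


f*(y) = sup_x {y*x - a*x^2 - b*x} = sup_x {(y-b)*x - a*x^2}
FOC: (y - b) - 2a*x = 0 => x* = (y - b)/(2a)
x* = (-2.816 - 1)/(2*9) = -0.212
f*(-2.816) = (y-b)^2/(4a) = (-2.816 - 1)^2/(4*9)
= 14.5619/36 = 0.4045


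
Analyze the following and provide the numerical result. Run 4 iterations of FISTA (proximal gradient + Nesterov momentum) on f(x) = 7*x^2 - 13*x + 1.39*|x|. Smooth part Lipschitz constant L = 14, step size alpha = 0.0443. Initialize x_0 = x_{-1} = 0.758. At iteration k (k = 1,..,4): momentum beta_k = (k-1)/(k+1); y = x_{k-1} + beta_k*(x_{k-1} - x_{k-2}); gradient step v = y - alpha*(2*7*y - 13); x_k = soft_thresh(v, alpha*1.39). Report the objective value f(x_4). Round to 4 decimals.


FISTA on f(x) = 7*x^2 - 13*x + 1.39*|x|
L = 14, alpha = 0.0443
Iteration 1: beta = 0.0, y = 0.758 + 0.0*(0.758 - 0.758) = 0.758
  grad(y) = -2.388, v = y - alpha*grad = 0.8638
  prox(v) = soft_thresh(0.8638, 0.0616) = 0.8022
Iteration 2: beta = 0.3333, y = 0.8022 + 0.3333*(0.8022 - 0.758) = 0.8169
  grad(y) = -1.5627, v = y - alpha*grad = 0.8862
  prox(v) = soft_thresh(0.8862, 0.0616) = 0.8246
Iteration 3: beta = 0.5, y = 0.8246 + 0.5*(0.8246 - 0.8022) = 0.8358
  grad(y) = -1.2989, v = y - alpha*grad = 0.8933
  prox(v) = soft_thresh(0.8933, 0.0616) = 0.8318
Iteration 4: beta = 0.6, y = 0.8318 + 0.6*(0.8318 - 0.8246) = 0.8361
  grad(y) = -1.2953, v = y - alpha*grad = 0.8934
  prox(v) = soft_thresh(0.8934, 0.0616) = 0.8319
f(x_4) = 7*0.8319^2 - 13*0.8319 + 1.39*|0.8319| = -4.814


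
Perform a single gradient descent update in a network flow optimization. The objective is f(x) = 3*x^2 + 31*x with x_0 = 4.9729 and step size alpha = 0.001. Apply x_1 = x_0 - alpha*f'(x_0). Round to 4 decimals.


We compute the gradient at x_0 and apply the update.
f'(x) = 6*x + 31
f'(4.9729) = 6*4.9729 + 31 = 60.8374
x_1 = 4.9729 - 0.001*60.8374 = 4.9121


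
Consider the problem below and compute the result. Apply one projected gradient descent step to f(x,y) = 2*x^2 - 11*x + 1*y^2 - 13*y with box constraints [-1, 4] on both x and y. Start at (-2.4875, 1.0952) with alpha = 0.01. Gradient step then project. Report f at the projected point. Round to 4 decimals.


Step 1: Compute gradient at (-2.4875, 1.0952).
grad_x = 2*2*-2.4875 - 11 = -20.95
grad_y = 2*1*1.0952 - 13 = -10.8096
Step 2: Gradient step.
x_raw = -2.4875 - 0.01*-20.95 = -2.278
y_raw = 1.0952 - 0.01*-10.8096 = 1.2033
Step 3: Project onto [-1, 4].
x_proj = clip(-2.278) = -1.0
y_proj = clip(1.2033) = 1.2033
Step 4: Evaluate f.
f(-1.0, 1.2033) = -1.1949


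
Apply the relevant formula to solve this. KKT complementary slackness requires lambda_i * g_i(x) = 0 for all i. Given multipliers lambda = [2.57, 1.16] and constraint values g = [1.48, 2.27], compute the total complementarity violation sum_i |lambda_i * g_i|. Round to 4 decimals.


KKT complementary slackness check:
lambda_1 * g_1 = 2.57 * 1.48 = 3.8036
lambda_2 * g_2 = 1.16 * 2.27 = 2.6332
Total violation = 3.8036 + 2.6332 = 6.4368


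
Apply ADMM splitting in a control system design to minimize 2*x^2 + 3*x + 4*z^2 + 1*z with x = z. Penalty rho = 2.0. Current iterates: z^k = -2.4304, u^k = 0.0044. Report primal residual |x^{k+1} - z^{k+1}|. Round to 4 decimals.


ADMM iteration with rho = 2.0, z^k = -2.4304, u^k = 0.0044
Step 1: x-update.
Minimize 2*x^2 + 3*x + (2.0/2)*(x + 2.4304 + 0.0044)^2
FOC: (2*2 + 2.0)*x = -3 + 2.0*(-2.4304 - 0.0044)
x^{k+1} = -1.3116
Step 2: z-update.
Minimize 4*z^2 + 1*z + (2.0/2)*(-1.3116 - z + 0.0044)^2
FOC: (2*4 + 2.0)*z = -1 + 2.0*(-1.3116 + 0.0044)
z^{k+1} = -0.3614
Step 3: u-update.
u^{k+1} = 0.0044 - 1.3116 + 0.3614 = -0.9458
Step 4: Primal residual = |-1.3116 + 0.3614| = 0.9502


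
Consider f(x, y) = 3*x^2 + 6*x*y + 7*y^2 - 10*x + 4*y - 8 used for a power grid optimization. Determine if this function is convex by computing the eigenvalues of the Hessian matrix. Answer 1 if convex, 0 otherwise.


The Hessian of f(x,y) = 3*x^2 + 6*x*y + 7*y^2 - 10*x + 4*y - 8 is:
H = [[6, 6], [6, 14]]
Trace = 6 + 14 = 20
Determinant = 6*14 - (6)^2 = 48
Discriminant = (20)^2 - 4*48 = 208.0
Eigenvalues: lambda_1 = 2.7889, lambda_2 = 17.2111
The function is convex.

1


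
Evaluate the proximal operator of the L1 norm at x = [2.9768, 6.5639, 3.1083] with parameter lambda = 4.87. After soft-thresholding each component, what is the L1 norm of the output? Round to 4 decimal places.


Soft-thresholding with lambda = 4.87:
prox(2.9768) = sign(2.9768)*max(|2.9768| - 4.87, 0) = 0.0
prox(6.5639) = sign(6.5639)*max(|6.5639| - 4.87, 0) = 1.6939
prox(3.1083) = sign(3.1083)*max(|3.1083| - 4.87, 0) = 0.0
prox(x) = [0.0, 1.6939, 0.0]
||prox(x)||_1 = 0.0 + 1.6939 + 0.0 = 1.6939


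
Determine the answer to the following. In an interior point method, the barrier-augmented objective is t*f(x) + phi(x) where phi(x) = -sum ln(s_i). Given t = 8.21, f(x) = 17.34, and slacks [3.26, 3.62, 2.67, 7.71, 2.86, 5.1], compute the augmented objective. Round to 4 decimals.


Step 1: Compute log-barrier.
ln values: [1.1817, 1.2865, 0.9821, 2.0425, 1.0508, 1.6292]
phi = -(1.1817 + 1.2865 + 0.9821 + 2.0425 + 1.0508 + 1.6292) = -8.1729
Step 2: Compute augmented objective.
t*f(x) = 8.21*17.34 = 142.3614
Total = 142.3614 - 8.1729 = 134.1885


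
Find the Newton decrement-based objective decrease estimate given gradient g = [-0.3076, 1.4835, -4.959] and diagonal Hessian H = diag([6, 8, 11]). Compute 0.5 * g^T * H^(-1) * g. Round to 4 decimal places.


Step 1: H is diagonal, so H^(-1) * g = [-0.0513, 0.1854, -0.4508].
Step 2: g^T H^(-1) g = sum_i g_i^2 / H_ii
  = (-0.3076)^2/6 + (1.4835)^2/8 + (-4.959)^2/11
  = 0.0158 + 0.2751 + 2.2356 = 2.5265
Step 3: Objective decrease = 0.5 * g^T H^(-1) g = 1.2632


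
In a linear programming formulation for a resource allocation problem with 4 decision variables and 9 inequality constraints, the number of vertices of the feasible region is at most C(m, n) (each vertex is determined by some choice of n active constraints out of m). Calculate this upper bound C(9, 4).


Each vertex corresponds to some choice of n active constraints out of m, so the number of vertices is at most C(m, n) = m! / (n!(m-n)!).
m = 9, n = 4
Numerator: 9 * 8 * 7 * 6
Denominator: 4! = 24
C(9, 4) = 126


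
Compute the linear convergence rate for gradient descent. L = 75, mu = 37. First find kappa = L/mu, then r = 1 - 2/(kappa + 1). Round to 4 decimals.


Step 1: Compute the condition number.
kappa = L/mu = 75/37 = 2.027
Step 2: Compute the convergence rate.
r = 1 - 2/(kappa + 1) = 1 - 2*mu/(L + mu) = (L - mu)/(L + mu) = 38/112 = 0.3393


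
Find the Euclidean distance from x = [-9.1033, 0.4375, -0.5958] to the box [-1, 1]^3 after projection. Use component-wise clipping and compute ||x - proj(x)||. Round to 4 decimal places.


Project each component onto [-1, 1].
clip(-9.1033) = -1.0, clip(0.4375) = 0.4375, clip(-0.5958) = -0.5958
Projection = [-1.0, 0.4375, -0.5958]
Squared diffs: [65.6635, 0.0, 0.0]
Distance = sqrt(65.6635) = 8.1033


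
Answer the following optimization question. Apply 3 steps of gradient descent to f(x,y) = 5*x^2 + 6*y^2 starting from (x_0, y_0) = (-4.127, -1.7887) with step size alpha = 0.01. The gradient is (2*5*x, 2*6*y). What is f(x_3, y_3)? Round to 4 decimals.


Gradient descent on f(x,y) = 5*x^2 + 6*y^2.
Starting point: (-4.127, -1.7887), alpha = 0.01
Step 1: grad_x = 2*5*-4.127 = -41.27, grad_y = 2*6*-1.7887 = -21.4644
  x_1 = -4.127 - 0.01*-41.27 = -3.7143
  y_1 = -1.7887 - 0.01*-21.4644 = -1.5741
Step 2: grad_x = 2*5*-3.7143 = -37.143, grad_y = 2*6*-1.5741 = -18.8887
  x_2 = -3.7143 - 0.01*-37.143 = -3.3429
  y_2 = -1.5741 - 0.01*-18.8887 = -1.3852
Step 3: grad_x = 2*5*-3.3429 = -33.4287, grad_y = 2*6*-1.3852 = -16.622
  x_3 = -3.3429 - 0.01*-33.4287 = -3.0086
  y_3 = -1.3852 - 0.01*-16.622 = -1.2189
f(-3.0086, -1.2189) = 5*(-3.0086)^2 + 6*(-1.2189)^2 = 54.1729


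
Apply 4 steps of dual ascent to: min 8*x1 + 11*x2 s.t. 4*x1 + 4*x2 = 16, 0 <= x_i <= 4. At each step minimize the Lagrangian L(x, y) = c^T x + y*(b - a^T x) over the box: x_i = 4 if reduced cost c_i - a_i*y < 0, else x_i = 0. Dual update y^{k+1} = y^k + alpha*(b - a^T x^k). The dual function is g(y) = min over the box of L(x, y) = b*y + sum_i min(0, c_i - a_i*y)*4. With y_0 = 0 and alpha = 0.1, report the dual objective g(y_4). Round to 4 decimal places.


Dual ascent for LP: min 8*x1 + 11*x2, 4*x1 + 4*x2 = 16, 0 <= x_i <= 4
Step 1: y^k = 0.0, reduced costs: (8.0, 11.0)
  x^k = (0.0, 0.0), subgradient = b - a^T x = 16.0
  y^{k+1} = 0.0 + 0.1*16.0 = 1.6
Step 2: y^k = 1.6, reduced costs: (1.6, 4.6)
  x^k = (0.0, 0.0), subgradient = b - a^T x = 16.0
  y^{k+1} = 1.6 + 0.1*16.0 = 3.2
Step 3: y^k = 3.2, reduced costs: (-4.8, -1.8)
  x^k = (4.0, 4.0), subgradient = b - a^T x = -16.0
  y^{k+1} = 3.2 + 0.1*-16.0 = 1.6
Step 4: y^k = 1.6, reduced costs: (1.6, 4.6)
  x^k = (0.0, 0.0), subgradient = b - a^T x = 16.0
  y^{k+1} = 1.6 + 0.1*16.0 = 3.2
Dual objective at y_4 = 3.2: reduced costs (-4.8, -1.8), box minimizer x = (4.0, 4.0)
g(y_4) = b*y + (c1 - a1*y)*x1 + (c2 - a2*y)*x2 = 16*3.2 + (-4.8)*4.0 + (-1.8)*4.0 = 51.2 - 19.2 - 7.2 = 24.8


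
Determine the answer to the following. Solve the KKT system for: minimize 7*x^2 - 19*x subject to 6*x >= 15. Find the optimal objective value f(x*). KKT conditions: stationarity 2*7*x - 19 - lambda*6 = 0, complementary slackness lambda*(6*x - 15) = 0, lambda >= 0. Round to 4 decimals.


Step 1: Try lambda = 0 (constraint inactive).
x_unc = 19/(2*7) = 1.3571
Check: 6*1.3571 = 8.1426 < 15 -- violated!
Step 2: Constraint must be active: 6*x = 15
x* = 15/6 = 2.5
lambda = (2*7*2.5 - 19)/6 = 2.6667
Step 3: Compute optimal value.
f(x*) = 7*2.5^2 - 19*2.5 = -3.75


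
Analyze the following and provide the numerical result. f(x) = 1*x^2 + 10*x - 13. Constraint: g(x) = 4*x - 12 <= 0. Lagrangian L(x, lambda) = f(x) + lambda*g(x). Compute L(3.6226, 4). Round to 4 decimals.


Step 1: Evaluate f(x).
f(3.6226) = 1*3.6226^2 + 10*3.6226 - 13 = 36.3492
Step 2: Evaluate g(x).
g(3.6226) = 4*3.6226 - 12 = 2.4904
Step 3: Compute Lagrangian.
L = 36.3492 + 4*2.4904 = 46.3108


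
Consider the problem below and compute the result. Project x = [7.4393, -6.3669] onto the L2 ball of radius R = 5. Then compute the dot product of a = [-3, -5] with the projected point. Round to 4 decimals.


Step 1: Compute ||x|| (intermediates to 6 decimals).
||x|| = sqrt(7.4393^2 + (-6.3669)^2) = 9.791864
Step 2: Project.
Since ||x|| > R, scale = R/||x|| = 5/9.791864 = 0.510628, proj(x) = scale * x
proj(x) = [3.798715, -3.251117]
Step 3: Dot product.
a^T * proj(x) = -3*3.798715 - 5*(-3.251117) = 4.8594


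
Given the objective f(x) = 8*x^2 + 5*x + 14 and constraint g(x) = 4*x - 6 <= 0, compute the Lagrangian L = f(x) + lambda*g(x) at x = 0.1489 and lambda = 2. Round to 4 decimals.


Step 1: Evaluate f(x).
f(0.1489) = 8*0.1489^2 + 5*0.1489 + 14 = 14.9219
Step 2: Evaluate g(x).
g(0.1489) = 4*0.1489 - 6 = -5.4044
Step 3: Compute Lagrangian.
L = 14.9219 + 2*-5.4044 = 4.1131


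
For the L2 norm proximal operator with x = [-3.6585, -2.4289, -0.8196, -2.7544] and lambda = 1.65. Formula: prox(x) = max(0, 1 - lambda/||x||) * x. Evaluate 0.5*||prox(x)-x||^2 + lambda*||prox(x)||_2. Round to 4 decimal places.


Step 1: Compute ||x||.
||x|| = 5.2481
Step 2: Compute scaling factor.
scale = max(0, 1 - 1.65/5.2481) = 0.6856
Step 3: prox(x) = [-2.5083, -1.6653, -0.5619, -1.8884]
||prox(x)|| = 3.5981
Step 4: Proximal objective.
0.5*||prox-x||^2 = 1.3613
lambda*||prox|| = 5.9369
Total = 7.2981


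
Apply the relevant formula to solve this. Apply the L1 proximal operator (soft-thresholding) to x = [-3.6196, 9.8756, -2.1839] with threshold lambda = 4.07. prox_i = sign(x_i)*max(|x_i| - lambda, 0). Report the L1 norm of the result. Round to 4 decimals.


Soft-thresholding with lambda = 4.07:
prox(-3.6196) = sign(-3.6196)*max(|-3.6196| - 4.07, 0) = 0.0
prox(9.8756) = sign(9.8756)*max(|9.8756| - 4.07, 0) = 5.8056
prox(-2.1839) = sign(-2.1839)*max(|-2.1839| - 4.07, 0) = 0.0
prox(x) = [0.0, 5.8056, 0.0]
||prox(x)||_1 = 0.0 + 5.8056 + 0.0 = 5.8056


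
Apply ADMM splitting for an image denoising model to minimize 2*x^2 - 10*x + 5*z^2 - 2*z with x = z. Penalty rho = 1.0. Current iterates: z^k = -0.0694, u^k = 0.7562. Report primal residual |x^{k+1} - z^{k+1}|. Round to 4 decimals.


ADMM iteration with rho = 1.0, z^k = -0.0694, u^k = 0.7562
Step 1: x-update.
Minimize 2*x^2 - 10*x + (1.0/2)*(x + 0.0694 + 0.7562)^2
FOC: (2*2 + 1.0)*x = 10 + 1.0*(-0.0694 - 0.7562)
x^{k+1} = 1.8349
Step 2: z-update.
Minimize 5*z^2 - 2*z + (1.0/2)*(1.8349 - z + 0.7562)^2
FOC: (2*5 + 1.0)*z = 2 + 1.0*(1.8349 + 0.7562)
z^{k+1} = 0.4174
Step 3: u-update.
u^{k+1} = 0.7562 + 1.8349 - 0.4174 = 2.1737
Step 4: Primal residual = |1.8349 - 0.4174| = 1.4175


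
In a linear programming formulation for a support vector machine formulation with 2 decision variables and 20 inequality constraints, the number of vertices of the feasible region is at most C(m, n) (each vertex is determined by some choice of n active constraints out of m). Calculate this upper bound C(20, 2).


Each vertex corresponds to some choice of n active constraints out of m, so the number of vertices is at most C(m, n) = m! / (n!(m-n)!).
m = 20, n = 2
Numerator: 20 * 19
Denominator: 2! = 2
C(20, 2) = 190


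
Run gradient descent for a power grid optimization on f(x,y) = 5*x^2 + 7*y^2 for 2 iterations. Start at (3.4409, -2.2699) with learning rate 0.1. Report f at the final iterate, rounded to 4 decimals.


Gradient descent on f(x,y) = 5*x^2 + 7*y^2.
Starting point: (3.4409, -2.2699), alpha = 0.1
Step 1: grad_x = 2*5*3.4409 = 34.409, grad_y = 2*7*-2.2699 = -31.7786
  x_1 = 3.4409 - 0.1*34.409 = 0.0
  y_1 = -2.2699 - 0.1*-31.7786 = 0.908
Step 2: grad_x = 2*5*0.0 = 0.0, grad_y = 2*7*0.908 = 12.7114
  x_2 = 0.0 - 0.1*0.0 = 0.0
  y_2 = 0.908 - 0.1*12.7114 = -0.3632
f(0.0, -0.3632) = 5*0.0^2 + 7*(-0.3632)^2 = 0.9233


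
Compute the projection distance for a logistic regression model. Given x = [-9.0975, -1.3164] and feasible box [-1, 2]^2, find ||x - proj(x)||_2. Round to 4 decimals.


Project each component onto [-1, 2].
clip(-9.0975) = -1.0, clip(-1.3164) = -1.0
Projection = [-1.0, -1.0]
Squared diffs: [65.5695, 0.1001]
Distance = sqrt(65.6696) = 8.1037


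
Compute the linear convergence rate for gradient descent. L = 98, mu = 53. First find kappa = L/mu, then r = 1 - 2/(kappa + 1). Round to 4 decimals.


Step 1: Compute the condition number.
kappa = L/mu = 98/53 = 1.8491
Step 2: Compute the convergence rate.
r = 1 - 2/(kappa + 1) = 1 - 2*mu/(L + mu) = (L - mu)/(L + mu) = 45/151 = 0.298


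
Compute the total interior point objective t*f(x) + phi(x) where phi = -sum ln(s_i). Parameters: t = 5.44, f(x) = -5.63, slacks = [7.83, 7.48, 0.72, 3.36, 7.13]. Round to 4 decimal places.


Step 1: Compute log-barrier.
ln values: [2.058, 2.0122, -0.3285, 1.2119, 1.9643]
phi = -(2.058 + 2.0122 - 0.3285 + 1.2119 + 1.9643) = -6.9179
Step 2: Compute augmented objective.
t*f(x) = 5.44*-5.63 = -30.6272
Total = -30.6272 - 6.9179 = -37.5451


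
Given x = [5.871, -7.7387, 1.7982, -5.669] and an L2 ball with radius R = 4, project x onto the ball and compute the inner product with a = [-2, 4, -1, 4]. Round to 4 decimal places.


Step 1: Compute ||x|| (intermediates to 6 decimals).
||x|| = sqrt(5.871^2 + (-7.7387)^2 + 1.7982^2 + (-5.669)^2) = 11.389785
Step 2: Project.
Since ||x|| > R, scale = R/||x|| = 4/11.389785 = 0.351192, proj(x) = scale * x
proj(x) = [2.061848, -2.71777, 0.631513, -1.990907]
Step 3: Dot product.
a^T * proj(x) = -2*2.061848 + 4*(-2.71777) - 1*0.631513 + 4*(-1.990907) = -23.5899


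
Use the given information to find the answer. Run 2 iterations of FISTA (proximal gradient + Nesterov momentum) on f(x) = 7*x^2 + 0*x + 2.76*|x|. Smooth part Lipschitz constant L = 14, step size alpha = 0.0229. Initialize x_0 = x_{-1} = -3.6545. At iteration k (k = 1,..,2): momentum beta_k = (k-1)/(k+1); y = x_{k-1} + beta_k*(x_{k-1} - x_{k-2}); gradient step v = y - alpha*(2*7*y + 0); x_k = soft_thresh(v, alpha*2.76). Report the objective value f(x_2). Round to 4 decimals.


FISTA on f(x) = 7*x^2 + 0*x + 2.76*|x|
L = 14, alpha = 0.0229
Iteration 1: beta = 0.0, y = -3.6545 + 0.0*(-3.6545 + 3.6545) = -3.6545
  grad(y) = -51.163, v = y - alpha*grad = -2.4829
  prox(v) = soft_thresh(-2.4829, 0.0632) = -2.4197
Iteration 2: beta = 0.3333, y = -2.4197 + 0.3333*(-2.4197 + 3.6545) = -2.0081
  grad(y) = -28.1127, v = y - alpha*grad = -1.3643
  prox(v) = soft_thresh(-1.3643, 0.0632) = -1.3011
f(x_2) = 7*(-1.3011)^2 + 0*(-1.3011) + 2.76*|-1.3011| = 15.4403


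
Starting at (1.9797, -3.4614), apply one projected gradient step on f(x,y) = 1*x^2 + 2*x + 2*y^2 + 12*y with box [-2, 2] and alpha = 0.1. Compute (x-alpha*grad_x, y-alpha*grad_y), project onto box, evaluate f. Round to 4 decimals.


Step 1: Compute gradient at (1.9797, -3.4614).
grad_x = 2*1*1.9797 + 2 = 5.9594
grad_y = 2*2*-3.4614 + 12 = -1.8456
Step 2: Gradient step.
x_raw = 1.9797 - 0.1*5.9594 = 1.3838
y_raw = -3.4614 - 0.1*-1.8456 = -3.2768
Step 3: Project onto [-2, 2].
x_proj = clip(1.3838) = 1.3838
y_proj = clip(-3.2768) = -2.0
Step 4: Evaluate f.
f(1.3838, -2.0) = -11.3177


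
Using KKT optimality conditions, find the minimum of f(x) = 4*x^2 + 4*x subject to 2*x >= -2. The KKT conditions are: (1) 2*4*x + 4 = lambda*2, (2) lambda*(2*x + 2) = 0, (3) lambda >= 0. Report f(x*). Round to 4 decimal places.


Step 1: Try lambda = 0 (constraint inactive).
Stationarity: 2*4*x + 4 = 0
x* = -4/(2*4) = -0.5
Check constraint: 2*-0.5 = -1.0 >= -2 -- satisfied.
Step 2: Compute optimal value.
f(x*) = 4*(-0.5)^2 + 4*(-0.5) = -1.0


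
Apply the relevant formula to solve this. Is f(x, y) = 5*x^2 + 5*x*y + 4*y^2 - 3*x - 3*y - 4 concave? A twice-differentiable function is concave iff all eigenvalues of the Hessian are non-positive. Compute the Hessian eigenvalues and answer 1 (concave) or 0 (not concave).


The Hessian of f(x,y) = 5*x^2 + 5*x*y + 4*y^2 - 3*x - 3*y - 4 is:
H = [[10, 5], [5, 8]]
Trace = 10 + 8 = 18
Determinant = 10*8 - (5)^2 = 55
Discriminant = (18)^2 - 4*55 = 104.0
Eigenvalues: lambda_1 = 3.901, lambda_2 = 14.099
The function is not concave.

0


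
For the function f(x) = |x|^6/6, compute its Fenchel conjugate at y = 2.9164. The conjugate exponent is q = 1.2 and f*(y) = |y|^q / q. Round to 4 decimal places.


The conjugate exponent q satisfies 1/p + 1/q = 1.
p = 6, so q = 6/(6 - 1) = 1.2
|y|^q = 2.9164^1.2 = 3.6126
f*(2.9164) = 3.6126 / 1.2 = 3.0105


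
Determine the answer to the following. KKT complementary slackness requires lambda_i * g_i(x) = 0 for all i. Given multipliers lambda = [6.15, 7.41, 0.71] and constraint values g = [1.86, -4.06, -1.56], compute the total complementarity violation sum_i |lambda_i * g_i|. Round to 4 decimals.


KKT complementary slackness check:
lambda_1 * g_1 = 6.15 * 1.86 = 11.439
lambda_2 * g_2 = 7.41 * -4.06 = -30.0846
lambda_3 * g_3 = 0.71 * -1.56 = -1.1076
Total violation = 11.439 + 30.0846 + 1.1076 = 42.6312


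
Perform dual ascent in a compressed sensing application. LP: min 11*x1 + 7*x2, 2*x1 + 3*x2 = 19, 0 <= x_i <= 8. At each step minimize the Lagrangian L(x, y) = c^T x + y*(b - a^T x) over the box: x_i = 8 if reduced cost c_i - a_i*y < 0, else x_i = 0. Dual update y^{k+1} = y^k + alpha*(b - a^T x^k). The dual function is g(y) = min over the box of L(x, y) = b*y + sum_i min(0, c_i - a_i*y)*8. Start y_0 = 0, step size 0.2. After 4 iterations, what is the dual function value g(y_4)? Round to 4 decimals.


Dual ascent for LP: min 11*x1 + 7*x2, 2*x1 + 3*x2 = 19, 0 <= x_i <= 8
Step 1: y^k = 0.0, reduced costs: (11.0, 7.0)
  x^k = (0.0, 0.0), subgradient = b - a^T x = 19.0
  y^{k+1} = 0.0 + 0.2*19.0 = 3.8
Step 2: y^k = 3.8, reduced costs: (3.4, -4.4)
  x^k = (0.0, 8.0), subgradient = b - a^T x = -5.0
  y^{k+1} = 3.8 + 0.2*-5.0 = 2.8
Step 3: y^k = 2.8, reduced costs: (5.4, -1.4)
  x^k = (0.0, 8.0), subgradient = b - a^T x = -5.0
  y^{k+1} = 2.8 + 0.2*-5.0 = 1.8
Step 4: y^k = 1.8, reduced costs: (7.4, 1.6)
  x^k = (0.0, 0.0), subgradient = b - a^T x = 19.0
  y^{k+1} = 1.8 + 0.2*19.0 = 5.6
Dual objective at y_4 = 5.6: reduced costs (-0.2, -9.8), box minimizer x = (8.0, 8.0)
g(y_4) = b*y + (c1 - a1*y)*x1 + (c2 - a2*y)*x2 = 19*5.6 + (-0.2)*8.0 + (-9.8)*8.0 = 106.4 - 1.6 - 78.4 = 26.4


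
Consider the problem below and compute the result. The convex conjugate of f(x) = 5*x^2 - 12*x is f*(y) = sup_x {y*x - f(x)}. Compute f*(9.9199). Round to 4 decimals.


f*(y) = sup_x {y*x - a*x^2 - b*x} = sup_x {(y-b)*x - a*x^2}
FOC: (y - b) - 2a*x = 0 => x* = (y - b)/(2a)
x* = (9.9199 + 12)/(2*5) = 2.192
f*(9.9199) = (y-b)^2/(4a) = (9.9199 + 12)^2/(4*5)
= 480.482/20 = 24.0241


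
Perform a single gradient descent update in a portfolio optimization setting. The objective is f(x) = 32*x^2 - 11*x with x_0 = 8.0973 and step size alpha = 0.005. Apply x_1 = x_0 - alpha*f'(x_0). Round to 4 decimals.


We compute the gradient at x_0 and apply the update.
f'(x) = 64*x - 11
f'(8.0973) = 64*8.0973 - 11 = 507.2272
x_1 = 8.0973 - 0.005*507.2272 = 5.5612


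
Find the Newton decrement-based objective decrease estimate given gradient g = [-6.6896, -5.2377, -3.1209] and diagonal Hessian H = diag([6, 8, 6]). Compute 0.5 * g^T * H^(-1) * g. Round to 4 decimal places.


Step 1: H is diagonal, so H^(-1) * g = [-1.1149, -0.6547, -0.5202].
Step 2: g^T H^(-1) g = sum_i g_i^2 / H_ii
  = (-6.6896)^2/6 + (-5.2377)^2/8 + (-3.1209)^2/6
  = 7.4585 + 3.4292 + 1.6233 = 12.511
Step 3: Objective decrease = 0.5 * g^T H^(-1) g = 6.2555


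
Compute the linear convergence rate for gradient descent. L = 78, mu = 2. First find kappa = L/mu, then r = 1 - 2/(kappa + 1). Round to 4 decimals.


Step 1: Compute the condition number.
kappa = L/mu = 78/2 = 39.0
Step 2: Compute the convergence rate.
r = 1 - 2/(kappa + 1) = 1 - 2*mu/(L + mu) = (L - mu)/(L + mu) = 76/80 = 0.95


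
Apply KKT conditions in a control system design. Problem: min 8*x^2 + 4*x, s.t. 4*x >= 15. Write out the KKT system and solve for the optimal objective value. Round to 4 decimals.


Step 1: Try lambda = 0 (constraint inactive).
x_unc = -4/(2*8) = -0.25
Check: 4*-0.25 = -1.0 < 15 -- violated!
Step 2: Constraint must be active: 4*x = 15
x* = 15/4 = 3.75
lambda = (2*8*3.75 + 4)/4 = 16.0
Step 3: Compute optimal value.
f(x*) = 8*3.75^2 + 4*3.75 = 127.5


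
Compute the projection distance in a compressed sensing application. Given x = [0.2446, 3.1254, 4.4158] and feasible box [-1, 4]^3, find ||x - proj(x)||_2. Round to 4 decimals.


Project each component onto [-1, 4].
clip(0.2446) = 0.2446, clip(3.1254) = 3.1254, clip(4.4158) = 4.0
Projection = [0.2446, 3.1254, 4.0]
Squared diffs: [0.0, 0.0, 0.1729]
Distance = sqrt(0.1729) = 0.4158


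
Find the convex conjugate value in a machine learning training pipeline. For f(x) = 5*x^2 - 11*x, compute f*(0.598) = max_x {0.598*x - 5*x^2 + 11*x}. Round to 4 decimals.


f*(y) = sup_x {y*x - a*x^2 - b*x} = sup_x {(y-b)*x - a*x^2}
FOC: (y - b) - 2a*x = 0 => x* = (y - b)/(2a)
x* = (0.598 + 11)/(2*5) = 1.1598
f*(0.598) = (y-b)^2/(4a) = (0.598 + 11)^2/(4*5)
= 134.5136/20 = 6.7257


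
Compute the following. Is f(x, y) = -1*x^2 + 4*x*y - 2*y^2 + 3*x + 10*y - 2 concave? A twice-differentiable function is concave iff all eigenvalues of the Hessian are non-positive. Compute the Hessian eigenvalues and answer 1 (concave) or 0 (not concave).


The Hessian of f(x,y) = -1*x^2 + 4*x*y - 2*y^2 + 3*x + 10*y - 2 is:
H = [[-2, 4], [4, -4]]
Trace = -2 - 4 = -6
Determinant = -2*-4 - (4)^2 = -8
Discriminant = (-6)^2 - 4*-8 = 68.0
Eigenvalues: lambda_1 = -7.1231, lambda_2 = 1.1231
The function is not concave.

0


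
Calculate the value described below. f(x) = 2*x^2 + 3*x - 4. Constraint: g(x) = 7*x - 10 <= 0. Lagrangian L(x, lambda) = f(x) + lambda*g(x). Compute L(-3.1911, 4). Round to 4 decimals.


Step 1: Evaluate f(x).
f(-3.1911) = 2*(-3.1911)^2 + 3*(-3.1911) - 4 = 6.7929
Step 2: Evaluate g(x).
g(-3.1911) = 7*-3.1911 - 10 = -32.3377
Step 3: Compute Lagrangian.
L = 6.7929 + 4*-32.3377 = -122.5579


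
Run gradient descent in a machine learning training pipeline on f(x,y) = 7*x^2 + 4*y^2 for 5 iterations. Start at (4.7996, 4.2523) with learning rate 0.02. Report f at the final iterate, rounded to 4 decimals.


Gradient descent on f(x,y) = 7*x^2 + 4*y^2.
Starting point: (4.7996, 4.2523), alpha = 0.02
Step 1: grad_x = 2*7*4.7996 = 67.1944, grad_y = 2*4*4.2523 = 34.0184
  x_1 = 4.7996 - 0.02*67.1944 = 3.4557
  y_1 = 4.2523 - 0.02*34.0184 = 3.5719
Step 2: grad_x = 2*7*3.4557 = 48.38, grad_y = 2*4*3.5719 = 28.5755
  x_2 = 3.4557 - 0.02*48.38 = 2.4881
  y_2 = 3.5719 - 0.02*28.5755 = 3.0004
Step 3: grad_x = 2*7*2.4881 = 34.8336, grad_y = 2*4*3.0004 = 24.0034
  x_3 = 2.4881 - 0.02*34.8336 = 1.7914
  y_3 = 3.0004 - 0.02*24.0034 = 2.5204
Step 4: grad_x = 2*7*1.7914 = 25.0802, grad_y = 2*4*2.5204 = 20.1628
  x_4 = 1.7914 - 0.02*25.0802 = 1.2898
  y_4 = 2.5204 - 0.02*20.1628 = 2.1171
Step 5: grad_x = 2*7*1.2898 = 18.0577, grad_y = 2*4*2.1171 = 16.9368
  x_5 = 1.2898 - 0.02*18.0577 = 0.9287
  y_5 = 2.1171 - 0.02*16.9368 = 1.7784
f(0.9287, 1.7784) = 7*0.9287^2 + 4*1.7784^2 = 18.6875


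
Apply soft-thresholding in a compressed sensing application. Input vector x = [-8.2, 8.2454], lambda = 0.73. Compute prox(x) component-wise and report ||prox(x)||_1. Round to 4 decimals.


Soft-thresholding with lambda = 0.73:
prox(-8.2) = sign(-8.2)*max(|-8.2| - 0.73, 0) = -7.47
prox(8.2454) = sign(8.2454)*max(|8.2454| - 0.73, 0) = 7.5154
prox(x) = [-7.47, 7.5154]
||prox(x)||_1 = 7.47 + 7.5154 = 14.9854


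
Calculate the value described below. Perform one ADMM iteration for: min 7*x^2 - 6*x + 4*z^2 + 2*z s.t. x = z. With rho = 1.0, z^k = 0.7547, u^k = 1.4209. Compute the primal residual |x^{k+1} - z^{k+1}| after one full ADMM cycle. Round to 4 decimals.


ADMM iteration with rho = 1.0, z^k = 0.7547, u^k = 1.4209
Step 1: x-update.
Minimize 7*x^2 - 6*x + (1.0/2)*(x - 0.7547 + 1.4209)^2
FOC: (2*7 + 1.0)*x = 6 + 1.0*(0.7547 - 1.4209)
x^{k+1} = 0.3556
Step 2: z-update.
Minimize 4*z^2 + 2*z + (1.0/2)*(0.3556 - z + 1.4209)^2
FOC: (2*4 + 1.0)*z = -2 + 1.0*(0.3556 + 1.4209)
z^{k+1} = -0.0248
Step 3: u-update.
u^{k+1} = 1.4209 + 0.3556 + 0.0248 = 1.8013
Step 4: Primal residual = |0.3556 + 0.0248| = 0.3804


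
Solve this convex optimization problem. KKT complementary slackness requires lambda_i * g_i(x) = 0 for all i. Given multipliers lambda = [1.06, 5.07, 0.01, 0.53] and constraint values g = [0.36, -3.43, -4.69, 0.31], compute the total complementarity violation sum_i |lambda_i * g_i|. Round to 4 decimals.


KKT complementary slackness check:
lambda_1 * g_1 = 1.06 * 0.36 = 0.3816
lambda_2 * g_2 = 5.07 * -3.43 = -17.3901
lambda_3 * g_3 = 0.01 * -4.69 = -0.0469
lambda_4 * g_4 = 0.53 * 0.31 = 0.1643
Total violation = 0.3816 + 17.3901 + 0.0469 + 0.1643 = 17.9829


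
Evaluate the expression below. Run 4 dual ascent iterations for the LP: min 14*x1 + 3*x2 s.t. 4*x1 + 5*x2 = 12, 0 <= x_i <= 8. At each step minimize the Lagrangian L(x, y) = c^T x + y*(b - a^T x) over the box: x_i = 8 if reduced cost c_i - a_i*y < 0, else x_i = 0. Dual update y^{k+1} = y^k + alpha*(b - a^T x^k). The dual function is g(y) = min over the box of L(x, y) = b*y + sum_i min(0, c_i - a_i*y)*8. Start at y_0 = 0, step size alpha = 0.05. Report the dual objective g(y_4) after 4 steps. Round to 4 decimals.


Dual ascent for LP: min 14*x1 + 3*x2, 4*x1 + 5*x2 = 12, 0 <= x_i <= 8
Step 1: y^k = 0.0, reduced costs: (14.0, 3.0)
  x^k = (0.0, 0.0), subgradient = b - a^T x = 12.0
  y^{k+1} = 0.0 + 0.05*12.0 = 0.6
Step 2: y^k = 0.6, reduced costs: (11.6, 0.0)
  x^k = (0.0, 0.0), subgradient = b - a^T x = 12.0
  y^{k+1} = 0.6 + 0.05*12.0 = 1.2
Step 3: y^k = 1.2, reduced costs: (9.2, -3.0)
  x^k = (0.0, 8.0), subgradient = b - a^T x = -28.0
  y^{k+1} = 1.2 + 0.05*-28.0 = -0.2
Step 4: y^k = -0.2, reduced costs: (14.8, 4.0)
  x^k = (0.0, 0.0), subgradient = b - a^T x = 12.0
  y^{k+1} = -0.2 + 0.05*12.0 = 0.4
Dual objective at y_4 = 0.4: reduced costs (12.4, 1.0), box minimizer x = (0.0, 0.0)
g(y_4) = b*y + (c1 - a1*y)*x1 + (c2 - a2*y)*x2 = 12*0.4 + 12.4*0.0 + 1.0*0.0 = 4.8 + 0.0 + 0.0 = 4.8


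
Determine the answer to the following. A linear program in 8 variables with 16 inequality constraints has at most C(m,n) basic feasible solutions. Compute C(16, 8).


Each vertex corresponds to some choice of n active constraints out of m, so the number of vertices is at most C(m, n) = m! / (n!(m-n)!).
m = 16, n = 8
Numerator: 16 * 15 * 14 * 13 * 12 * 11 * 10 * 9
Denominator: 8! = 40320
C(16, 8) = 12870


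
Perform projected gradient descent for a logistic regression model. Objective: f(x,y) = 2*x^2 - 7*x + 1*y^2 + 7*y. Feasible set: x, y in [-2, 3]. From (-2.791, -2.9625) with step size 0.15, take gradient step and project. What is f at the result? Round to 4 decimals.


Step 1: Compute gradient at (-2.791, -2.9625).
grad_x = 2*2*-2.791 - 7 = -18.164
grad_y = 2*1*-2.9625 + 7 = 1.075
Step 2: Gradient step.
x_raw = -2.791 - 0.15*-18.164 = -0.0664
y_raw = -2.9625 - 0.15*1.075 = -3.1238
Step 3: Project onto [-2, 3].
x_proj = clip(-0.0664) = -0.0664
y_proj = clip(-3.1238) = -2.0
Step 4: Evaluate f.
f(-0.0664, -2.0) = -9.5264


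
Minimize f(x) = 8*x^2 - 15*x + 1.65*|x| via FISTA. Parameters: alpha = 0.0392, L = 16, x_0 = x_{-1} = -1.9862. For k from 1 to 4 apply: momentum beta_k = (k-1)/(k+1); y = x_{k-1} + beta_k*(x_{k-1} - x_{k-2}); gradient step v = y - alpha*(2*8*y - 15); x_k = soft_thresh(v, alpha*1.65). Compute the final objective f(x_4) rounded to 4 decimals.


FISTA on f(x) = 8*x^2 - 15*x + 1.65*|x|
L = 16, alpha = 0.0392
Iteration 1: beta = 0.0, y = -1.9862 + 0.0*(-1.9862 + 1.9862) = -1.9862
  grad(y) = -46.7792, v = y - alpha*grad = -0.1525
  prox(v) = soft_thresh(-0.1525, 0.0647) = -0.0878
Iteration 2: beta = 0.3333, y = -0.0878 + 0.3333*(-0.0878 + 1.9862) = 0.545
  grad(y) = -6.2795, v = y - alpha*grad = 0.7912
  prox(v) = soft_thresh(0.7912, 0.0647) = 0.7265
Iteration 3: beta = 0.5, y = 0.7265 + 0.5*(0.7265 + 0.0878) = 1.1337
  grad(y) = 3.1384, v = y - alpha*grad = 1.0106
  prox(v) = soft_thresh(1.0106, 0.0647) = 0.9459
Iteration 4: beta = 0.6, y = 0.9459 + 0.6*(0.9459 - 0.7265) = 1.0776
  grad(y) = 2.2417, v = y - alpha*grad = 0.9897
  prox(v) = soft_thresh(0.9897, 0.0647) = 0.9251
f(x_4) = 8*0.9251^2 - 15*0.9251 + 1.65*|0.9251| = -5.5037


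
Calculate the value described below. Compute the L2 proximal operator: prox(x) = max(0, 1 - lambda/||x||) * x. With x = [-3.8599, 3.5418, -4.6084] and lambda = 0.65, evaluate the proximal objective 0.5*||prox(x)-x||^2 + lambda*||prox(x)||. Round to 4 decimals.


Step 1: Compute ||x||.
||x|| = 6.9771
Step 2: Compute scaling factor.
scale = max(0, 1 - 0.65/6.9771) = 0.9068
Step 3: prox(x) = [-3.5003, 3.2118, -4.1791]
||prox(x)|| = 6.3271
Step 4: Proximal objective.
0.5*||prox-x||^2 = 0.2113
lambda*||prox|| = 4.1126
Total = 4.3239


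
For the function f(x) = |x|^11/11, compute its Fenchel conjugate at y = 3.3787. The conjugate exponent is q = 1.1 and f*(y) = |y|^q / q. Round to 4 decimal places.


The conjugate exponent q satisfies 1/p + 1/q = 1.
p = 11, so q = 11/(11 - 1) = 1.1
|y|^q = 3.3787^1.1 = 3.8161
f*(3.3787) = 3.8161 / 1.1 = 3.4692


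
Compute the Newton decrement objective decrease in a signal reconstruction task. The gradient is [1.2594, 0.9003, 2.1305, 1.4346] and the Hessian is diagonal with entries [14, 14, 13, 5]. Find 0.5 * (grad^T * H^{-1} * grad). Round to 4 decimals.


Step 1: H is diagonal, so H^(-1) * g = [0.09, 0.0643, 0.1639, 0.2869].
Step 2: g^T H^(-1) g = sum_i g_i^2 / H_ii
  = (1.2594)^2/14 + (0.9003)^2/14 + (2.1305)^2/13 + (1.4346)^2/5
  = 0.1133 + 0.0579 + 0.3492 + 0.4116 = 0.932
Step 3: Objective decrease = 0.5 * g^T H^(-1) g = 0.466


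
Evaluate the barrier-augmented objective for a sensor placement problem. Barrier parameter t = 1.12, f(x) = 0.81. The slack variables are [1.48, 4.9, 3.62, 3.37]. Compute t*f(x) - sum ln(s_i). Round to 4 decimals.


Step 1: Compute log-barrier.
ln values: [0.392, 1.5892, 1.2865, 1.2149]
phi = -(0.392 + 1.5892 + 1.2865 + 1.2149) = -4.4827
Step 2: Compute augmented objective.
t*f(x) = 1.12*0.81 = 0.9072
Total = 0.9072 - 4.4827 = -3.5755


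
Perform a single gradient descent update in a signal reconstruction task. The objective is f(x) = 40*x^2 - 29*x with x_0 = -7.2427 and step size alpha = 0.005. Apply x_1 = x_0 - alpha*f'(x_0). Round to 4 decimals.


We compute the gradient at x_0 and apply the update.
f'(x) = 80*x - 29
f'(-7.2427) = 80*-7.2427 - 29 = -608.416
x_1 = -7.2427 - 0.005*-608.416 = -4.2006


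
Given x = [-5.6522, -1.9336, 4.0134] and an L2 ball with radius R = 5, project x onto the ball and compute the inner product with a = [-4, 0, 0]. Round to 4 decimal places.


Step 1: Compute ||x|| (intermediates to 6 decimals).
||x|| = sqrt((-5.6522)^2 + (-1.9336)^2 + 4.0134^2) = 7.196774
Step 2: Project.
Since ||x|| > R, scale = R/||x|| = 5/7.196774 = 0.694756, proj(x) = scale * x
proj(x) = [-3.9269, -1.34338, 2.788334]
Step 3: Dot product.
a^T * proj(x) = -4*(-3.9269) + 0*(-1.34338) + 0*2.788334 = 15.7076


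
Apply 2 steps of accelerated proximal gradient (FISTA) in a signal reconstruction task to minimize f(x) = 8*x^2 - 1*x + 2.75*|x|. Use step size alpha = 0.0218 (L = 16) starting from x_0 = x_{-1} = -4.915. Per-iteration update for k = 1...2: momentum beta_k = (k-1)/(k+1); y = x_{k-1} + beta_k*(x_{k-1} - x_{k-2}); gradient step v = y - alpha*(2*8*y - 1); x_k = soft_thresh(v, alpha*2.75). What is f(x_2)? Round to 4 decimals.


FISTA on f(x) = 8*x^2 - 1*x + 2.75*|x|
L = 16, alpha = 0.0218
Iteration 1: beta = 0.0, y = -4.915 + 0.0*(-4.915 + 4.915) = -4.915
  grad(y) = -79.64, v = y - alpha*grad = -3.1788
  prox(v) = soft_thresh(-3.1788, 0.06) = -3.1189
Iteration 2: beta = 0.3333, y = -3.1189 + 0.3333*(-3.1189 + 4.915) = -2.5202
  grad(y) = -41.3232, v = y - alpha*grad = -1.6194
  prox(v) = soft_thresh(-1.6194, 0.06) = -1.5594
f(x_2) = 8*(-1.5594)^2 - 1*(-1.5594) + 2.75*|-1.5594| = 25.3016


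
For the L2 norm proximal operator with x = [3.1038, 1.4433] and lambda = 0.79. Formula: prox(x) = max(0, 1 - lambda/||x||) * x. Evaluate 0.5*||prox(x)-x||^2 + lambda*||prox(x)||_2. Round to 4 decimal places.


Step 1: Compute ||x||.
||x|| = 3.423
Step 2: Compute scaling factor.
scale = max(0, 1 - 0.79/3.423) = 0.7692
Step 3: prox(x) = [2.3875, 1.1102]
||prox(x)|| = 2.633
Step 4: Proximal objective.
0.5*||prox-x||^2 = 0.3121
lambda*||prox|| = 2.0801
Total = 2.3921


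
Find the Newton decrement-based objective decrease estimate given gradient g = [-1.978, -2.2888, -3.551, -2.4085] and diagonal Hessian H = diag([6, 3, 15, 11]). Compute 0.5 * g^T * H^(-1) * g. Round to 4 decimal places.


Step 1: H is diagonal, so H^(-1) * g = [-0.3297, -0.7629, -0.2367, -0.219].
Step 2: g^T H^(-1) g = sum_i g_i^2 / H_ii
  = (-1.978)^2/6 + (-2.2888)^2/3 + (-3.551)^2/15 + (-2.4085)^2/11
  = 0.6521 + 1.7462 + 0.8406 + 0.5274 = 3.7663
Step 3: Objective decrease = 0.5 * g^T H^(-1) g = 1.8831


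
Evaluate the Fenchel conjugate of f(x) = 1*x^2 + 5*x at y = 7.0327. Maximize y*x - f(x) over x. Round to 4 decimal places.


f*(y) = sup_x {y*x - a*x^2 - b*x} = sup_x {(y-b)*x - a*x^2}
FOC: (y - b) - 2a*x = 0 => x* = (y - b)/(2a)
x* = (7.0327 - 5)/(2*1) = 1.0164
f*(7.0327) = (y-b)^2/(4a) = (7.0327 - 5)^2/(4*1)
= 4.1319/4 = 1.033


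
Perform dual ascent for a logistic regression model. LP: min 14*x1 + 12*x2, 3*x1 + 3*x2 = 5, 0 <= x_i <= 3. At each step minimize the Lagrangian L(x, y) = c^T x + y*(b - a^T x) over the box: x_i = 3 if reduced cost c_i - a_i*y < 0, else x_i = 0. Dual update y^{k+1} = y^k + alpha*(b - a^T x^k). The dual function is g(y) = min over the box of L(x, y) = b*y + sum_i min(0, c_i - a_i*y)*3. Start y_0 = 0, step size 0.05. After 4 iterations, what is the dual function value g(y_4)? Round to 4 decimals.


Dual ascent for LP: min 14*x1 + 12*x2, 3*x1 + 3*x2 = 5, 0 <= x_i <= 3
Step 1: y^k = 0.0, reduced costs: (14.0, 12.0)
  x^k = (0.0, 0.0), subgradient = b - a^T x = 5.0
  y^{k+1} = 0.0 + 0.05*5.0 = 0.25
Step 2: y^k = 0.25, reduced costs: (13.25, 11.25)
  x^k = (0.0, 0.0), subgradient = b - a^T x = 5.0
  y^{k+1} = 0.25 + 0.05*5.0 = 0.5
Step 3: y^k = 0.5, reduced costs: (12.5, 10.5)
  x^k = (0.0, 0.0), subgradient = b - a^T x = 5.0
  y^{k+1} = 0.5 + 0.05*5.0 = 0.75
Step 4: y^k = 0.75, reduced costs: (11.75, 9.75)
  x^k = (0.0, 0.0), subgradient = b - a^T x = 5.0
  y^{k+1} = 0.75 + 0.05*5.0 = 1.0
Dual objective at y_4 = 1.0: reduced costs (11.0, 9.0), box minimizer x = (0.0, 0.0)
g(y_4) = b*y + (c1 - a1*y)*x1 + (c2 - a2*y)*x2 = 5*1.0 + 11.0*0.0 + 9.0*0.0 = 5.0 + 0.0 + 0.0 = 5.0


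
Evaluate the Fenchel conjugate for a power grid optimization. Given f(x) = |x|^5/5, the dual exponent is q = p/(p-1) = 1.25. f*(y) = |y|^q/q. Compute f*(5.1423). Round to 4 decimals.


The conjugate exponent q satisfies 1/p + 1/q = 1.
p = 5, so q = 5/(5 - 1) = 1.25
|y|^q = 5.1423^1.25 = 7.7437
f*(5.1423) = 7.7437 / 1.25 = 6.1949


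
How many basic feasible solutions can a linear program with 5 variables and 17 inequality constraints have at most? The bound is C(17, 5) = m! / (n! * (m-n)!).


Each vertex corresponds to some choice of n active constraints out of m, so the number of vertices is at most C(m, n) = m! / (n!(m-n)!).
m = 17, n = 5
Numerator: 17 * 16 * 15 * 14 * 13
Denominator: 5! = 120
C(17, 5) = 6188


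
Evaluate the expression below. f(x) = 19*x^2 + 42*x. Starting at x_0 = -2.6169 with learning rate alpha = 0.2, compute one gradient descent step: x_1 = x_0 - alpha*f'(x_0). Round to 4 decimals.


We compute the gradient at x_0 and apply the update.
f'(x) = 38*x + 42
f'(-2.6169) = 38*-2.6169 + 42 = -57.4422
x_1 = -2.6169 - 0.2*-57.4422 = 8.8715


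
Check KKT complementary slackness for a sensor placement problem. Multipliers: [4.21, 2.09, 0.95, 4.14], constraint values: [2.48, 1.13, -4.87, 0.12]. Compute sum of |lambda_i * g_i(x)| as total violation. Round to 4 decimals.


KKT complementary slackness check:
lambda_1 * g_1 = 4.21 * 2.48 = 10.4408
lambda_2 * g_2 = 2.09 * 1.13 = 2.3617
lambda_3 * g_3 = 0.95 * -4.87 = -4.6265
lambda_4 * g_4 = 4.14 * 0.12 = 0.4968
Total violation = 10.4408 + 2.3617 + 4.6265 + 0.4968 = 17.9258


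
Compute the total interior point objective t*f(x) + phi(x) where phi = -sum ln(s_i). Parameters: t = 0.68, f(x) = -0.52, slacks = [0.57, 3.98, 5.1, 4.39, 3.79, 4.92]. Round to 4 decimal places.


Step 1: Compute log-barrier.
ln values: [-0.5621, 1.3813, 1.6292, 1.4793, 1.3324, 1.5933]
phi = -(-0.5621 + 1.3813 + 1.6292 + 1.4793 + 1.3324 + 1.5933) = -6.8534
Step 2: Compute augmented objective.
t*f(x) = 0.68*-0.52 = -0.3536
Total = -0.3536 - 6.8534 = -7.207


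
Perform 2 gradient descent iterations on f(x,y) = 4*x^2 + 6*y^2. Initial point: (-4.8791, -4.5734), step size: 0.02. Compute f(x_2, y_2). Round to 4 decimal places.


Gradient descent on f(x,y) = 4*x^2 + 6*y^2.
Starting point: (-4.8791, -4.5734), alpha = 0.02
Step 1: grad_x = 2*4*-4.8791 = -39.0328, grad_y = 2*6*-4.5734 = -54.8808
  x_1 = -4.8791 - 0.02*-39.0328 = -4.0984
  y_1 = -4.5734 - 0.02*-54.8808 = -3.4758
Step 2: grad_x = 2*4*-4.0984 = -32.7876, grad_y = 2*6*-3.4758 = -41.7094
  x_2 = -4.0984 - 0.02*-32.7876 = -3.4427
  y_2 = -3.4758 - 0.02*-41.7094 = -2.6416
f(-3.4427, -2.6416) = 4*(-3.4427)^2 + 6*(-2.6416)^2 = 89.2767
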